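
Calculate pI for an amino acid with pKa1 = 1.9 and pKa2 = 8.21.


pI = (pKa1 + pKa2) / 2
pI = (1.9 + 8.21) / 2
pI = 5.055

5.055


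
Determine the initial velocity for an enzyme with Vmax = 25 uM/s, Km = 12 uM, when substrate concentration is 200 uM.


v = Vmax * [S] / (Km + [S])
v = 25 * 200 / (12 + 200)
v = 23.5849 uM/s

23.5849 uM/s


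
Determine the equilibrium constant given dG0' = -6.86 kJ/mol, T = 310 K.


Keq = exp(-dG0 * 1000 / (R * T))
Keq = exp(-(-6.86) * 1000 / (8.314 * 310))
Keq = 14.32

14.32


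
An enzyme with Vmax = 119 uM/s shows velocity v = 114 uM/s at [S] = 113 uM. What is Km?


Km = [S] * (Vmax - v) / v
Km = 113 * (119 - 114) / 114
Km = 4.9561 uM

4.9561 uM


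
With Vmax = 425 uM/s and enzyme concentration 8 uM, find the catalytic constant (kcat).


kcat = Vmax / [E]t
kcat = 425 / 8
kcat = 53.125 s^-1

53.125 s^-1


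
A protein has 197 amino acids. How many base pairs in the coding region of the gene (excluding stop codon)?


Each amino acid = 1 codon = 3 bp
bp = 197 * 3 = 591 bp

591 bp


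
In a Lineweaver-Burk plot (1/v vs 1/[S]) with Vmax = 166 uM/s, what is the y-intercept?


y-intercept = 1/Vmax
= 1/166
= 0.006 s/uM

0.006 s/uM


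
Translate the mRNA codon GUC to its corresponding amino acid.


Standard genetic code lookup.
Codon GUC -> Val

Val


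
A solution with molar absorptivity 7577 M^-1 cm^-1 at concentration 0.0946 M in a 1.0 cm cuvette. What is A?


A = epsilon * c * l
A = 7577 * 0.0946 * 1.0
A = 716.7842

716.7842


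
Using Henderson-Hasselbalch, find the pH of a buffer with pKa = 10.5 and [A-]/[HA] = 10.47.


pH = pKa + log10([A-]/[HA])
pH = 10.5 + log10(10.47)
pH = 11.5199

11.5199


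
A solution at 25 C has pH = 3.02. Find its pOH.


pOH = 14 - pH
pOH = 14 - 3.02
pOH = 10.98

10.98


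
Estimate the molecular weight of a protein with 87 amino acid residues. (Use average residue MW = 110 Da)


MW = n_residues * 110 Da
MW = 87 * 110
MW = 9570 Da

9570 Da


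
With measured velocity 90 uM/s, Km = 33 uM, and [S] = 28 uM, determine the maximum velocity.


Vmax = v * (Km + [S]) / [S]
Vmax = 90 * (33 + 28) / 28
Vmax = 196.0714 uM/s

196.0714 uM/s


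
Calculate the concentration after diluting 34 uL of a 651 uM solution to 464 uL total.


C2 = C1 * V1 / V2
C2 = 651 * 34 / 464
C2 = 47.7026 uM

47.7026 uM


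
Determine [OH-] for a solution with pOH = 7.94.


[OH-] = 10^(-pOH)
[OH-] = 10^(-7.94)
[OH-] = 1.148e-08 M

1.148e-08 M


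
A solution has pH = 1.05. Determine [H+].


[H+] = 10^(-pH)
[H+] = 10^(-1.05)
[H+] = 0.0891 M

0.0891 M


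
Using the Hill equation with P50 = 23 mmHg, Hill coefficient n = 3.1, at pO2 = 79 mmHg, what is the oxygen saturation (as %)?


Y = pO2^n / (P50^n + pO2^n)
Y = 79^3.1 / (23^3.1 + 79^3.1)
Y = 97.87%

97.87%


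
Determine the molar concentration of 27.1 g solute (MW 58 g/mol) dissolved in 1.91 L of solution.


C = (mass / MW) / volume
C = (27.1 / 58) / 1.91
C = 0.2446 M

0.2446 M


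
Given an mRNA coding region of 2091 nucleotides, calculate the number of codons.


codons = nucleotides / 3
codons = 2091 / 3 = 697

697


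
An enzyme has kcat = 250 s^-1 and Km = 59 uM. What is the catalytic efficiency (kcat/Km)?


Catalytic efficiency = kcat / Km
= 250 / 59
= 4.2373 uM^-1*s^-1

4.2373 uM^-1*s^-1


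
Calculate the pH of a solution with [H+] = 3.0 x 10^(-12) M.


pH = -log10([H+])
pH = -log10(3.0 x 10^(-12))
pH = 11.5229

11.5229


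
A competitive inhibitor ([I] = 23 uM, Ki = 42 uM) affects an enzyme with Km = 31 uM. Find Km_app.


Km_app = Km * (1 + [I]/Ki)
Km_app = 31 * (1 + 23/42)
Km_app = 47.9762 uM

47.9762 uM


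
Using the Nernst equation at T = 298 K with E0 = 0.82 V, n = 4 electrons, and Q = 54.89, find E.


E = E0 - (RT/nF) * ln(Q)
E = 0.82 - (8.314 * 298 / (4 * 96485)) * ln(54.89)
E = 0.7943 V

0.7943 V


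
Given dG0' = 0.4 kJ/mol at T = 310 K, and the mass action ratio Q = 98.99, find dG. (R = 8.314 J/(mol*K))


dG = dG0' + RT * ln(Q) / 1000
dG = 0.4 + 8.314 * 310 * ln(98.99) / 1000
dG = 12.2429 kJ/mol

12.2429 kJ/mol


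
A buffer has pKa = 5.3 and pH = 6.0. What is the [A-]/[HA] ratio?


[A-]/[HA] = 10^(pH - pKa)
= 10^(6.0 - 5.3)
= 5.0119

5.0119


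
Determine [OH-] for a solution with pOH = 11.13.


[OH-] = 10^(-pOH)
[OH-] = 10^(-11.13)
[OH-] = 7.413e-12 M

7.413e-12 M


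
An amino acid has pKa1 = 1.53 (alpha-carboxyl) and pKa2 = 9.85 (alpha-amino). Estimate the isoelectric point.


pI = (pKa1 + pKa2) / 2
pI = (1.53 + 9.85) / 2
pI = 5.69

5.69


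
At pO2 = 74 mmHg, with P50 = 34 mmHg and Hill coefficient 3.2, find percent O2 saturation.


Y = pO2^n / (P50^n + pO2^n)
Y = 74^3.2 / (34^3.2 + 74^3.2)
Y = 92.33%

92.33%


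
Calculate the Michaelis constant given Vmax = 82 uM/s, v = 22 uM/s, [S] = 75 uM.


Km = [S] * (Vmax - v) / v
Km = 75 * (82 - 22) / 22
Km = 204.5455 uM

204.5455 uM


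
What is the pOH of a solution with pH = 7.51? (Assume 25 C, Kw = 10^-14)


pOH = 14 - pH
pOH = 14 - 7.51
pOH = 6.49

6.49


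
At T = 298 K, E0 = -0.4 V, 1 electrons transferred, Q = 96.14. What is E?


E = E0 - (RT/nF) * ln(Q)
E = -0.4 - (8.314 * 298 / (1 * 96485)) * ln(96.14)
E = -0.5172 V

-0.5172 V


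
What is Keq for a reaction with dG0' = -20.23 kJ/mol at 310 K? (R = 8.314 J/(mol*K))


Keq = exp(-dG0 * 1000 / (R * T))
Keq = exp(-(-20.23) * 1000 / (8.314 * 310))
Keq = 2563.6257

2563.6257


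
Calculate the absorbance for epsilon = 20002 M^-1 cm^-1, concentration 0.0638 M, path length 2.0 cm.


A = epsilon * c * l
A = 20002 * 0.0638 * 2.0
A = 2552.2552

2552.2552


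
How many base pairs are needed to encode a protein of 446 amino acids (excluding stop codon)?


Each amino acid = 1 codon = 3 bp
bp = 446 * 3 = 1338 bp

1338 bp


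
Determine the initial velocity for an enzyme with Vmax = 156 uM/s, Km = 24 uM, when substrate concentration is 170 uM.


v = Vmax * [S] / (Km + [S])
v = 156 * 170 / (24 + 170)
v = 136.701 uM/s

136.701 uM/s


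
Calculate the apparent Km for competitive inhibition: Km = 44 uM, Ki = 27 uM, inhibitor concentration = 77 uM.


Km_app = Km * (1 + [I]/Ki)
Km_app = 44 * (1 + 77/27)
Km_app = 169.4815 uM

169.4815 uM


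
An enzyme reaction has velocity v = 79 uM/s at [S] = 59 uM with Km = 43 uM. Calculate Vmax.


Vmax = v * (Km + [S]) / [S]
Vmax = 79 * (43 + 59) / 59
Vmax = 136.5763 uM/s

136.5763 uM/s


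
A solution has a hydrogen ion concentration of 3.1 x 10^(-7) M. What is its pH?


pH = -log10([H+])
pH = -log10(3.1 x 10^(-7))
pH = 6.5086

6.5086


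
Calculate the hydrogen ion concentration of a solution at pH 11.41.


[H+] = 10^(-pH)
[H+] = 10^(-11.41)
[H+] = 3.890e-12 M

3.890e-12 M


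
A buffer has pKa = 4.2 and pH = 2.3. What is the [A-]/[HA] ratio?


[A-]/[HA] = 10^(pH - pKa)
= 10^(2.3 - 4.2)
= 0.0126

0.0126


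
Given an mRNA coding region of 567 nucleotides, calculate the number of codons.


codons = nucleotides / 3
codons = 567 / 3 = 189

189


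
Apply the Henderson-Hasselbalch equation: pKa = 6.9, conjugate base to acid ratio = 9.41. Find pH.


pH = pKa + log10([A-]/[HA])
pH = 6.9 + log10(9.41)
pH = 7.8736

7.8736


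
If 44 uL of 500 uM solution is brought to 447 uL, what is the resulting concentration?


C2 = C1 * V1 / V2
C2 = 500 * 44 / 447
C2 = 49.217 uM

49.217 uM


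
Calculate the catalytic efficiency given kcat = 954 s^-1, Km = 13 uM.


Catalytic efficiency = kcat / Km
= 954 / 13
= 73.3846 uM^-1*s^-1

73.3846 uM^-1*s^-1


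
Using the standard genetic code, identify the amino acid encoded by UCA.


Standard genetic code lookup.
Codon UCA -> Ser

Ser


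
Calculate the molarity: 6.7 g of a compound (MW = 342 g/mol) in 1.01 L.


C = (mass / MW) / volume
C = (6.7 / 342) / 1.01
C = 0.0194 M

0.0194 M


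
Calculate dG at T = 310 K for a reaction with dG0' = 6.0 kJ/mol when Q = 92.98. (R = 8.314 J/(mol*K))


dG = dG0' + RT * ln(Q) / 1000
dG = 6.0 + 8.314 * 310 * ln(92.98) / 1000
dG = 17.6815 kJ/mol

17.6815 kJ/mol


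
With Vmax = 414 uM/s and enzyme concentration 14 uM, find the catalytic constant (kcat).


kcat = Vmax / [E]t
kcat = 414 / 14
kcat = 29.5714 s^-1

29.5714 s^-1


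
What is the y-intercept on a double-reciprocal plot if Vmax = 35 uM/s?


y-intercept = 1/Vmax
= 1/35
= 0.0286 s/uM

0.0286 s/uM


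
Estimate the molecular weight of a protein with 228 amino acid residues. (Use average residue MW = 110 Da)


MW = n_residues * 110 Da
MW = 228 * 110
MW = 25080 Da

25080 Da


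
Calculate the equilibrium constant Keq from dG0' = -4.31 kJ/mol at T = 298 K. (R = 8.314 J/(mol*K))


Keq = exp(-dG0 * 1000 / (R * T))
Keq = exp(-(-4.31) * 1000 / (8.314 * 298))
Keq = 5.6951

5.6951


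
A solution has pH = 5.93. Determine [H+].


[H+] = 10^(-pH)
[H+] = 10^(-5.93)
[H+] = 1.175e-06 M

1.175e-06 M


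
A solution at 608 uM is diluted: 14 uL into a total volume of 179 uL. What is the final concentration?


C2 = C1 * V1 / V2
C2 = 608 * 14 / 179
C2 = 47.5531 uM

47.5531 uM


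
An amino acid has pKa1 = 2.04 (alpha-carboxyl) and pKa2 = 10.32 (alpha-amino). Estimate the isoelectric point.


pI = (pKa1 + pKa2) / 2
pI = (2.04 + 10.32) / 2
pI = 6.18

6.18


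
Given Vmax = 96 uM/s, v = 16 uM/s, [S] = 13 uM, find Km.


Km = [S] * (Vmax - v) / v
Km = 13 * (96 - 16) / 16
Km = 65.0 uM

65.0 uM


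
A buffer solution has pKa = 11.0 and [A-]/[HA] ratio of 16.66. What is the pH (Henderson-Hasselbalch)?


pH = pKa + log10([A-]/[HA])
pH = 11.0 + log10(16.66)
pH = 12.2217

12.2217


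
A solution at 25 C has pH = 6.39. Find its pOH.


pOH = 14 - pH
pOH = 14 - 6.39
pOH = 7.61

7.61


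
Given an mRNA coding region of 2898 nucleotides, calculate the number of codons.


codons = nucleotides / 3
codons = 2898 / 3 = 966

966


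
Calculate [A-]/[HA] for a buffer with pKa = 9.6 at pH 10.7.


[A-]/[HA] = 10^(pH - pKa)
= 10^(10.7 - 9.6)
= 12.5893

12.5893


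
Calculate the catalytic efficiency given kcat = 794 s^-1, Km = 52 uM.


Catalytic efficiency = kcat / Km
= 794 / 52
= 15.2692 uM^-1*s^-1

15.2692 uM^-1*s^-1


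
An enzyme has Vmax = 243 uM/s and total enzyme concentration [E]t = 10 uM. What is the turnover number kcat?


kcat = Vmax / [E]t
kcat = 243 / 10
kcat = 24.3 s^-1

24.3 s^-1


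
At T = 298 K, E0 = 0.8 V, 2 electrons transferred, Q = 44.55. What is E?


E = E0 - (RT/nF) * ln(Q)
E = 0.8 - (8.314 * 298 / (2 * 96485)) * ln(44.55)
E = 0.7513 V

0.7513 V


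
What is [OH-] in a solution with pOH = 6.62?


[OH-] = 10^(-pOH)
[OH-] = 10^(-6.62)
[OH-] = 2.399e-07 M

2.399e-07 M


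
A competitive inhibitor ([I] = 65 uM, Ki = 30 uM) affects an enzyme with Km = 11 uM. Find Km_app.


Km_app = Km * (1 + [I]/Ki)
Km_app = 11 * (1 + 65/30)
Km_app = 34.8333 uM

34.8333 uM


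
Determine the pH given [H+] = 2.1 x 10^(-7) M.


pH = -log10([H+])
pH = -log10(2.1 x 10^(-7))
pH = 6.6778

6.6778


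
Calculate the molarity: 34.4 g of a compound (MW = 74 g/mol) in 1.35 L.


C = (mass / MW) / volume
C = (34.4 / 74) / 1.35
C = 0.3443 M

0.3443 M


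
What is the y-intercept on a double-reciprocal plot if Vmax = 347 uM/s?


y-intercept = 1/Vmax
= 1/347
= 0.0029 s/uM

0.0029 s/uM


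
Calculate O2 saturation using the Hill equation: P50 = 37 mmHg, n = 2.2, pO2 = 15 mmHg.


Y = pO2^n / (P50^n + pO2^n)
Y = 15^2.2 / (37^2.2 + 15^2.2)
Y = 12.06%

12.06%


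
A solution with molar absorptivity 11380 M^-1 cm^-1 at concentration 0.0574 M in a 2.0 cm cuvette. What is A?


A = epsilon * c * l
A = 11380 * 0.0574 * 2.0
A = 1306.424

1306.424


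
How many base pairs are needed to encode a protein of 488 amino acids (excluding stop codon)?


Each amino acid = 1 codon = 3 bp
bp = 488 * 3 = 1464 bp

1464 bp


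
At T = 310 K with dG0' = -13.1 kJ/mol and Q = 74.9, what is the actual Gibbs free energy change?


dG = dG0' + RT * ln(Q) / 1000
dG = -13.1 + 8.314 * 310 * ln(74.9) / 1000
dG = -1.9758 kJ/mol

-1.9758 kJ/mol


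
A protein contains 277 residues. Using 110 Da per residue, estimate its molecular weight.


MW = n_residues * 110 Da
MW = 277 * 110
MW = 30470 Da

30470 Da


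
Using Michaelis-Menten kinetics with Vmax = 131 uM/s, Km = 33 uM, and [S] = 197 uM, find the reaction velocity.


v = Vmax * [S] / (Km + [S])
v = 131 * 197 / (33 + 197)
v = 112.2043 uM/s

112.2043 uM/s


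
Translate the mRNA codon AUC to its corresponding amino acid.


Standard genetic code lookup.
Codon AUC -> Ile

Ile


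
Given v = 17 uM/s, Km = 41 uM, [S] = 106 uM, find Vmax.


Vmax = v * (Km + [S]) / [S]
Vmax = 17 * (41 + 106) / 106
Vmax = 23.5755 uM/s

23.5755 uM/s


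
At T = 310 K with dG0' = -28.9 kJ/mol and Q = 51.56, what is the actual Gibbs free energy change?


dG = dG0' + RT * ln(Q) / 1000
dG = -28.9 + 8.314 * 310 * ln(51.56) / 1000
dG = -18.7382 kJ/mol

-18.7382 kJ/mol


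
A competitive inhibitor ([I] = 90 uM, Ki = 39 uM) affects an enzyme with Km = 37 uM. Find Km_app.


Km_app = Km * (1 + [I]/Ki)
Km_app = 37 * (1 + 90/39)
Km_app = 122.3846 uM

122.3846 uM


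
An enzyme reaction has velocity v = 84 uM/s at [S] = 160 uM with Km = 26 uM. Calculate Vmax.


Vmax = v * (Km + [S]) / [S]
Vmax = 84 * (26 + 160) / 160
Vmax = 97.65 uM/s

97.65 uM/s


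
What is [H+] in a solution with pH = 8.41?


[H+] = 10^(-pH)
[H+] = 10^(-8.41)
[H+] = 3.890e-09 M

3.890e-09 M


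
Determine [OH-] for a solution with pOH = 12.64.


[OH-] = 10^(-pOH)
[OH-] = 10^(-12.64)
[OH-] = 2.291e-13 M

2.291e-13 M


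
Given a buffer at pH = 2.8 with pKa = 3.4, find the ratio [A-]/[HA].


[A-]/[HA] = 10^(pH - pKa)
= 10^(2.8 - 3.4)
= 0.2512

0.2512


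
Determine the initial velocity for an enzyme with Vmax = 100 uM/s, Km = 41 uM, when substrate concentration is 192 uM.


v = Vmax * [S] / (Km + [S])
v = 100 * 192 / (41 + 192)
v = 82.4034 uM/s

82.4034 uM/s


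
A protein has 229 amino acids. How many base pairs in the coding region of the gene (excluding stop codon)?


Each amino acid = 1 codon = 3 bp
bp = 229 * 3 = 687 bp

687 bp


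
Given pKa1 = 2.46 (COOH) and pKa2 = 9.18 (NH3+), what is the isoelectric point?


pI = (pKa1 + pKa2) / 2
pI = (2.46 + 9.18) / 2
pI = 5.82

5.82


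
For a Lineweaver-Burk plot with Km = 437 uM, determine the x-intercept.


x-intercept = -1/Km
= -1/437
= -0.0023 1/uM

-0.0023 1/uM


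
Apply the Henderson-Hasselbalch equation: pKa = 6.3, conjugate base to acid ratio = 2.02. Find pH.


pH = pKa + log10([A-]/[HA])
pH = 6.3 + log10(2.02)
pH = 6.6054

6.6054


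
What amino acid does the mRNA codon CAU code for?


Standard genetic code lookup.
Codon CAU -> His

His


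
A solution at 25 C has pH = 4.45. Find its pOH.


pOH = 14 - pH
pOH = 14 - 4.45
pOH = 9.55

9.55


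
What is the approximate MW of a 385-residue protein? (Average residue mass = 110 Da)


MW = n_residues * 110 Da
MW = 385 * 110
MW = 42350 Da

42350 Da


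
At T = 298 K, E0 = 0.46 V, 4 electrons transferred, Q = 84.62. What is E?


E = E0 - (RT/nF) * ln(Q)
E = 0.46 - (8.314 * 298 / (4 * 96485)) * ln(84.62)
E = 0.4315 V

0.4315 V


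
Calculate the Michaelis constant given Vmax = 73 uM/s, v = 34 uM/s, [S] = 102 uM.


Km = [S] * (Vmax - v) / v
Km = 102 * (73 - 34) / 34
Km = 117.0 uM

117.0 uM


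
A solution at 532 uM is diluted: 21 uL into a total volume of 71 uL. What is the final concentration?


C2 = C1 * V1 / V2
C2 = 532 * 21 / 71
C2 = 157.3521 uM

157.3521 uM


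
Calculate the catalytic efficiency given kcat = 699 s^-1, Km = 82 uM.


Catalytic efficiency = kcat / Km
= 699 / 82
= 8.5244 uM^-1*s^-1

8.5244 uM^-1*s^-1


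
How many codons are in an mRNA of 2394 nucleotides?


codons = nucleotides / 3
codons = 2394 / 3 = 798

798


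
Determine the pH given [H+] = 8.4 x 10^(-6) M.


pH = -log10([H+])
pH = -log10(8.4 x 10^(-6))
pH = 5.0757

5.0757


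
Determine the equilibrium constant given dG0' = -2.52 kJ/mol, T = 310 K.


Keq = exp(-dG0 * 1000 / (R * T))
Keq = exp(-(-2.52) * 1000 / (8.314 * 310))
Keq = 2.6585

2.6585


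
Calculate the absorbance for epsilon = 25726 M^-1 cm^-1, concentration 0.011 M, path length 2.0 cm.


A = epsilon * c * l
A = 25726 * 0.011 * 2.0
A = 565.972

565.972


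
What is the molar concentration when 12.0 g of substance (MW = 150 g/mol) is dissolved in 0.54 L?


C = (mass / MW) / volume
C = (12.0 / 150) / 0.54
C = 0.1481 M

0.1481 M


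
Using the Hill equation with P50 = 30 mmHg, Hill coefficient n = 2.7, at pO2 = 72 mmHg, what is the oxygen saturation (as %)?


Y = pO2^n / (P50^n + pO2^n)
Y = 72^2.7 / (30^2.7 + 72^2.7)
Y = 91.4%

91.4%


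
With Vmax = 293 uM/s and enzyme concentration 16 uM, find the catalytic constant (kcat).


kcat = Vmax / [E]t
kcat = 293 / 16
kcat = 18.3125 s^-1

18.3125 s^-1


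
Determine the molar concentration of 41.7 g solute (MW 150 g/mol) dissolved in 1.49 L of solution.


C = (mass / MW) / volume
C = (41.7 / 150) / 1.49
C = 0.1866 M

0.1866 M


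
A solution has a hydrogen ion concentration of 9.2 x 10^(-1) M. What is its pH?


pH = -log10([H+])
pH = -log10(9.2 x 10^(-1))
pH = 0.0362

0.0362


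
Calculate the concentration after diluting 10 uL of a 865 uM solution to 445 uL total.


C2 = C1 * V1 / V2
C2 = 865 * 10 / 445
C2 = 19.4382 uM

19.4382 uM


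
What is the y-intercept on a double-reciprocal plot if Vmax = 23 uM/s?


y-intercept = 1/Vmax
= 1/23
= 0.0435 s/uM

0.0435 s/uM


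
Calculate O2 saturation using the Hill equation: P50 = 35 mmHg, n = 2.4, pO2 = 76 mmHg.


Y = pO2^n / (P50^n + pO2^n)
Y = 76^2.4 / (35^2.4 + 76^2.4)
Y = 86.54%

86.54%


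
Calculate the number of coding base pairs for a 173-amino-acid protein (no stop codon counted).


Each amino acid = 1 codon = 3 bp
bp = 173 * 3 = 519 bp

519 bp


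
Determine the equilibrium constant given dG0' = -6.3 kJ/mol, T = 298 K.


Keq = exp(-dG0 * 1000 / (R * T))
Keq = exp(-(-6.3) * 1000 / (8.314 * 298))
Keq = 12.7154

12.7154


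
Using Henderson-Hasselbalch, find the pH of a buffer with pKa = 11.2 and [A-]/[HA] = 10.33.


pH = pKa + log10([A-]/[HA])
pH = 11.2 + log10(10.33)
pH = 12.2141

12.2141


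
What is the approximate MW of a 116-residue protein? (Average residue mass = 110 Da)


MW = n_residues * 110 Da
MW = 116 * 110
MW = 12760 Da

12760 Da


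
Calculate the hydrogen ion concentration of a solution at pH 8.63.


[H+] = 10^(-pH)
[H+] = 10^(-8.63)
[H+] = 2.344e-09 M

2.344e-09 M


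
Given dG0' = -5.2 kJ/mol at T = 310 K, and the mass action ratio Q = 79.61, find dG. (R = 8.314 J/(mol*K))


dG = dG0' + RT * ln(Q) / 1000
dG = -5.2 + 8.314 * 310 * ln(79.61) / 1000
dG = 6.0814 kJ/mol

6.0814 kJ/mol


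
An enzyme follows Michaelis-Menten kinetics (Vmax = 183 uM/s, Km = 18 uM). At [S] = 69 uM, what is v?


v = Vmax * [S] / (Km + [S])
v = 183 * 69 / (18 + 69)
v = 145.1379 uM/s

145.1379 uM/s


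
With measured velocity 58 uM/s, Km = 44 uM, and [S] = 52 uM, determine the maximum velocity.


Vmax = v * (Km + [S]) / [S]
Vmax = 58 * (44 + 52) / 52
Vmax = 107.0769 uM/s

107.0769 uM/s


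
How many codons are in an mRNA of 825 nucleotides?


codons = nucleotides / 3
codons = 825 / 3 = 275

275


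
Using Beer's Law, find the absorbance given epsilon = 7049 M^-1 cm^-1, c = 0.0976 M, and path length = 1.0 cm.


A = epsilon * c * l
A = 7049 * 0.0976 * 1.0
A = 687.9824

687.9824


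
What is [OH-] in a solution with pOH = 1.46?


[OH-] = 10^(-pOH)
[OH-] = 10^(-1.46)
[OH-] = 0.0347 M

0.0347 M


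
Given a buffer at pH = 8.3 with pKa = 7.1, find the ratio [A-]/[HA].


[A-]/[HA] = 10^(pH - pKa)
= 10^(8.3 - 7.1)
= 15.8489

15.8489


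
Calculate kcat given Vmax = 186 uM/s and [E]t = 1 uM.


kcat = Vmax / [E]t
kcat = 186 / 1
kcat = 186.0 s^-1

186.0 s^-1


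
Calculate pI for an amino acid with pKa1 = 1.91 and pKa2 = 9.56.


pI = (pKa1 + pKa2) / 2
pI = (1.91 + 9.56) / 2
pI = 5.735

5.735


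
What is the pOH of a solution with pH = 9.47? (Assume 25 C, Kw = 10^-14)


pOH = 14 - pH
pOH = 14 - 9.47
pOH = 4.53

4.53


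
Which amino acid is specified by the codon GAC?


Standard genetic code lookup.
Codon GAC -> Asp

Asp


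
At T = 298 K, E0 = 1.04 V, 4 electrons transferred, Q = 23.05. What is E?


E = E0 - (RT/nF) * ln(Q)
E = 1.04 - (8.314 * 298 / (4 * 96485)) * ln(23.05)
E = 1.0199 V

1.0199 V


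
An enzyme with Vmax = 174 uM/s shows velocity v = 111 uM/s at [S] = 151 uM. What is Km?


Km = [S] * (Vmax - v) / v
Km = 151 * (174 - 111) / 111
Km = 85.7027 uM

85.7027 uM


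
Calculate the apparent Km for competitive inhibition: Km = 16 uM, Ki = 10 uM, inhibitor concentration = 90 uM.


Km_app = Km * (1 + [I]/Ki)
Km_app = 16 * (1 + 90/10)
Km_app = 160.0 uM

160.0 uM


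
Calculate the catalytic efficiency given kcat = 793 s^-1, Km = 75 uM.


Catalytic efficiency = kcat / Km
= 793 / 75
= 10.5733 uM^-1*s^-1

10.5733 uM^-1*s^-1


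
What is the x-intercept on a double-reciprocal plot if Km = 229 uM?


x-intercept = -1/Km
= -1/229
= -0.0044 1/uM

-0.0044 1/uM


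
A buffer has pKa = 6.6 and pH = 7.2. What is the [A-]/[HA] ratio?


[A-]/[HA] = 10^(pH - pKa)
= 10^(7.2 - 6.6)
= 3.9811

3.9811


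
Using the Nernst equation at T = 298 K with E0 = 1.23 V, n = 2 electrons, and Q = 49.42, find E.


E = E0 - (RT/nF) * ln(Q)
E = 1.23 - (8.314 * 298 / (2 * 96485)) * ln(49.42)
E = 1.1799 V

1.1799 V


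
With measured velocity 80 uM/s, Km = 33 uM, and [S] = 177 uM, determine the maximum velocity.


Vmax = v * (Km + [S]) / [S]
Vmax = 80 * (33 + 177) / 177
Vmax = 94.9153 uM/s

94.9153 uM/s


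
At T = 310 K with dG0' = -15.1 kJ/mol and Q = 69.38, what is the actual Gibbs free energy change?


dG = dG0' + RT * ln(Q) / 1000
dG = -15.1 + 8.314 * 310 * ln(69.38) / 1000
dG = -4.1731 kJ/mol

-4.1731 kJ/mol


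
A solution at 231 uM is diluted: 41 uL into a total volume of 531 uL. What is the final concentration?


C2 = C1 * V1 / V2
C2 = 231 * 41 / 531
C2 = 17.8362 uM

17.8362 uM


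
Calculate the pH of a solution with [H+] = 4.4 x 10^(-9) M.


pH = -log10([H+])
pH = -log10(4.4 x 10^(-9))
pH = 8.3565

8.3565


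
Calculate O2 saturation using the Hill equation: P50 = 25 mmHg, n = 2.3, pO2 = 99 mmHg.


Y = pO2^n / (P50^n + pO2^n)
Y = 99^2.3 / (25^2.3 + 99^2.3)
Y = 95.95%

95.95%


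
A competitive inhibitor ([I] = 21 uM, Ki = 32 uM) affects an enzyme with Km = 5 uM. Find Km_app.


Km_app = Km * (1 + [I]/Ki)
Km_app = 5 * (1 + 21/32)
Km_app = 8.2812 uM

8.2812 uM


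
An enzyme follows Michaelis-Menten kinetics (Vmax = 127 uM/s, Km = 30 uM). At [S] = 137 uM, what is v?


v = Vmax * [S] / (Km + [S])
v = 127 * 137 / (30 + 137)
v = 104.1856 uM/s

104.1856 uM/s


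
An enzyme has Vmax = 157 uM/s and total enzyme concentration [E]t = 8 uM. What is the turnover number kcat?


kcat = Vmax / [E]t
kcat = 157 / 8
kcat = 19.625 s^-1

19.625 s^-1


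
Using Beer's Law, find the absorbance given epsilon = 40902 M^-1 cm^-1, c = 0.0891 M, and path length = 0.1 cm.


A = epsilon * c * l
A = 40902 * 0.0891 * 0.1
A = 364.4368

364.4368


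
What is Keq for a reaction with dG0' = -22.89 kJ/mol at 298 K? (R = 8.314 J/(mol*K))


Keq = exp(-dG0 * 1000 / (R * T))
Keq = exp(-(-22.89) * 1000 / (8.314 * 298))
Keq = 10289.5477

10289.5477


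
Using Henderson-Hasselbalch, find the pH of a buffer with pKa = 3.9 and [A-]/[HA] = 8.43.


pH = pKa + log10([A-]/[HA])
pH = 3.9 + log10(8.43)
pH = 4.8258

4.8258


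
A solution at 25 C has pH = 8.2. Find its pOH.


pOH = 14 - pH
pOH = 14 - 8.2
pOH = 5.8

5.8


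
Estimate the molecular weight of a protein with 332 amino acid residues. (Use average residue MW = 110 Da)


MW = n_residues * 110 Da
MW = 332 * 110
MW = 36520 Da

36520 Da


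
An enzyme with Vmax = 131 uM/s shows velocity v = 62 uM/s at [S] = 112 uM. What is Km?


Km = [S] * (Vmax - v) / v
Km = 112 * (131 - 62) / 62
Km = 124.6452 uM

124.6452 uM


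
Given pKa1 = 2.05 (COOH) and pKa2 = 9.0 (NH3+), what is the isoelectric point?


pI = (pKa1 + pKa2) / 2
pI = (2.05 + 9.0) / 2
pI = 5.525

5.525


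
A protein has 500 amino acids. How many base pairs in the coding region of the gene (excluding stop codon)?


Each amino acid = 1 codon = 3 bp
bp = 500 * 3 = 1500 bp

1500 bp


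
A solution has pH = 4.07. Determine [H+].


[H+] = 10^(-pH)
[H+] = 10^(-4.07)
[H+] = 8.511e-05 M

8.511e-05 M


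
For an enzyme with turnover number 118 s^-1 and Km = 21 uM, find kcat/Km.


Catalytic efficiency = kcat / Km
= 118 / 21
= 5.619 uM^-1*s^-1

5.619 uM^-1*s^-1


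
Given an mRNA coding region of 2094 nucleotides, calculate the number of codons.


codons = nucleotides / 3
codons = 2094 / 3 = 698

698


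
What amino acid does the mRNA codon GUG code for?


Standard genetic code lookup.
Codon GUG -> Val

Val


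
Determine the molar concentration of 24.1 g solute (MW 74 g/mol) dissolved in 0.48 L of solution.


C = (mass / MW) / volume
C = (24.1 / 74) / 0.48
C = 0.6785 M

0.6785 M


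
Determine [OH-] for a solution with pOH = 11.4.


[OH-] = 10^(-pOH)
[OH-] = 10^(-11.4)
[OH-] = 3.981e-12 M

3.981e-12 M


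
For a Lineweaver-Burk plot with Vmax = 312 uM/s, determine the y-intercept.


y-intercept = 1/Vmax
= 1/312
= 0.0032 s/uM

0.0032 s/uM


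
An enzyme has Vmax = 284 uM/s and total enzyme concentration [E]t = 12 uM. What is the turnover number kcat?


kcat = Vmax / [E]t
kcat = 284 / 12
kcat = 23.6667 s^-1

23.6667 s^-1


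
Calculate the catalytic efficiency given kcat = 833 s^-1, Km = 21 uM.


Catalytic efficiency = kcat / Km
= 833 / 21
= 39.6667 uM^-1*s^-1

39.6667 uM^-1*s^-1


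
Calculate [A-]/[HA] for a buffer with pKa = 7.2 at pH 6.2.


[A-]/[HA] = 10^(pH - pKa)
= 10^(6.2 - 7.2)
= 0.1

0.1


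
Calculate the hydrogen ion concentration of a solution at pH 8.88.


[H+] = 10^(-pH)
[H+] = 10^(-8.88)
[H+] = 1.318e-09 M

1.318e-09 M


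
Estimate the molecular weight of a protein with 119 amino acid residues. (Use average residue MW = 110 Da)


MW = n_residues * 110 Da
MW = 119 * 110
MW = 13090 Da

13090 Da


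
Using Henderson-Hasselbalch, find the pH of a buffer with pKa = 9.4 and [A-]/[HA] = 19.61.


pH = pKa + log10([A-]/[HA])
pH = 9.4 + log10(19.61)
pH = 10.6925

10.6925


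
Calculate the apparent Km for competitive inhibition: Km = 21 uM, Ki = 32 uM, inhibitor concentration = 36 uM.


Km_app = Km * (1 + [I]/Ki)
Km_app = 21 * (1 + 36/32)
Km_app = 44.625 uM

44.625 uM


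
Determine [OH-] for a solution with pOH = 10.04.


[OH-] = 10^(-pOH)
[OH-] = 10^(-10.04)
[OH-] = 9.120e-11 M

9.120e-11 M


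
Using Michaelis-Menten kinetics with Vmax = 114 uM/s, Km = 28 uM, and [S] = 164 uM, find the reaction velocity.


v = Vmax * [S] / (Km + [S])
v = 114 * 164 / (28 + 164)
v = 97.375 uM/s

97.375 uM/s


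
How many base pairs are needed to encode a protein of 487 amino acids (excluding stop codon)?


Each amino acid = 1 codon = 3 bp
bp = 487 * 3 = 1461 bp

1461 bp


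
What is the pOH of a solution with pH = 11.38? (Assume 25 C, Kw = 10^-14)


pOH = 14 - pH
pOH = 14 - 11.38
pOH = 2.62

2.62


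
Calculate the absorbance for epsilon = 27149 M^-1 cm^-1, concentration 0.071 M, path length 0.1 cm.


A = epsilon * c * l
A = 27149 * 0.071 * 0.1
A = 192.7579

192.7579


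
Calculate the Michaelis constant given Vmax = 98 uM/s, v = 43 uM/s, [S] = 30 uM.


Km = [S] * (Vmax - v) / v
Km = 30 * (98 - 43) / 43
Km = 38.3721 uM

38.3721 uM


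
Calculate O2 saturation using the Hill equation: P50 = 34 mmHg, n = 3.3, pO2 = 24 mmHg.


Y = pO2^n / (P50^n + pO2^n)
Y = 24^3.3 / (34^3.3 + 24^3.3)
Y = 24.06%

24.06%


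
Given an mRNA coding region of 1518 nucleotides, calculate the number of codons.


codons = nucleotides / 3
codons = 1518 / 3 = 506

506


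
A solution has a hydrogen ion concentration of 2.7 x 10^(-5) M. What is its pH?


pH = -log10([H+])
pH = -log10(2.7 x 10^(-5))
pH = 4.5686

4.5686


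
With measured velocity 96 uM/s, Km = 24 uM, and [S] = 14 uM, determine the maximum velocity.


Vmax = v * (Km + [S]) / [S]
Vmax = 96 * (24 + 14) / 14
Vmax = 260.5714 uM/s

260.5714 uM/s


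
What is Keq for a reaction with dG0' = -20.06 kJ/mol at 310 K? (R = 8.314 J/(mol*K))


Keq = exp(-dG0 * 1000 / (R * T))
Keq = exp(-(-20.06) * 1000 / (8.314 * 310))
Keq = 2399.9864

2399.9864


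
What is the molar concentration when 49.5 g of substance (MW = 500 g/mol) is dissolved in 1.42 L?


C = (mass / MW) / volume
C = (49.5 / 500) / 1.42
C = 0.0697 M

0.0697 M


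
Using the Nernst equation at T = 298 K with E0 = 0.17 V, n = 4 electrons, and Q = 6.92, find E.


E = E0 - (RT/nF) * ln(Q)
E = 0.17 - (8.314 * 298 / (4 * 96485)) * ln(6.92)
E = 0.1576 V

0.1576 V


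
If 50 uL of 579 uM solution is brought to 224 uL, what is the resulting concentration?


C2 = C1 * V1 / V2
C2 = 579 * 50 / 224
C2 = 129.2411 uM

129.2411 uM


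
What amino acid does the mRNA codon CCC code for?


Standard genetic code lookup.
Codon CCC -> Pro

Pro


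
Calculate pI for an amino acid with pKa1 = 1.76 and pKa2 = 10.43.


pI = (pKa1 + pKa2) / 2
pI = (1.76 + 10.43) / 2
pI = 6.095

6.095


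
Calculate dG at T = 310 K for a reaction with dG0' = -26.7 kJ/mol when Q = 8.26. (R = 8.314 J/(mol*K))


dG = dG0' + RT * ln(Q) / 1000
dG = -26.7 + 8.314 * 310 * ln(8.26) / 1000
dG = -21.2581 kJ/mol

-21.2581 kJ/mol


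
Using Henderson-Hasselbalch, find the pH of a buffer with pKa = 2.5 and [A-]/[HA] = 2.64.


pH = pKa + log10([A-]/[HA])
pH = 2.5 + log10(2.64)
pH = 2.9216

2.9216


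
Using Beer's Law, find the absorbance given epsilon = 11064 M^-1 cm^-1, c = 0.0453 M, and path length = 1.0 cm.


A = epsilon * c * l
A = 11064 * 0.0453 * 1.0
A = 501.1992

501.1992


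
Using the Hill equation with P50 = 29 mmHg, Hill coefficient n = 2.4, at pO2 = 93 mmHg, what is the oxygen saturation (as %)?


Y = pO2^n / (P50^n + pO2^n)
Y = 93^2.4 / (29^2.4 + 93^2.4)
Y = 94.25%

94.25%


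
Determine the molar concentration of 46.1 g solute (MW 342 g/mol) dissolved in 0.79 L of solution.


C = (mass / MW) / volume
C = (46.1 / 342) / 0.79
C = 0.1706 M

0.1706 M


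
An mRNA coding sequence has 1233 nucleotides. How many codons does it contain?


codons = nucleotides / 3
codons = 1233 / 3 = 411

411


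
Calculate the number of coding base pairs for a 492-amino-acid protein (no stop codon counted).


Each amino acid = 1 codon = 3 bp
bp = 492 * 3 = 1476 bp

1476 bp


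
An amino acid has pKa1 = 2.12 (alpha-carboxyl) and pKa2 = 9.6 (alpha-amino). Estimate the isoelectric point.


pI = (pKa1 + pKa2) / 2
pI = (2.12 + 9.6) / 2
pI = 5.86

5.86


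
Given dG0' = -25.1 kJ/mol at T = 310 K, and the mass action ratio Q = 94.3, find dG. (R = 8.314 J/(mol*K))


dG = dG0' + RT * ln(Q) / 1000
dG = -25.1 + 8.314 * 310 * ln(94.3) / 1000
dG = -13.3822 kJ/mol

-13.3822 kJ/mol


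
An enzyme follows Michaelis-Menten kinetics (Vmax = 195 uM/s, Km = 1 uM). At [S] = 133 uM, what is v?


v = Vmax * [S] / (Km + [S])
v = 195 * 133 / (1 + 133)
v = 193.5448 uM/s

193.5448 uM/s


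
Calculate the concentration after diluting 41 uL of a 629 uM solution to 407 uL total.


C2 = C1 * V1 / V2
C2 = 629 * 41 / 407
C2 = 63.3636 uM

63.3636 uM


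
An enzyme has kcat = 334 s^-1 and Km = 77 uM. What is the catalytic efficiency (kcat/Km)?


Catalytic efficiency = kcat / Km
= 334 / 77
= 4.3377 uM^-1*s^-1

4.3377 uM^-1*s^-1


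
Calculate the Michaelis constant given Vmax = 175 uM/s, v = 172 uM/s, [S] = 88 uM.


Km = [S] * (Vmax - v) / v
Km = 88 * (175 - 172) / 172
Km = 1.5349 uM

1.5349 uM


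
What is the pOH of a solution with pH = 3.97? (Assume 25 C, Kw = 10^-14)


pOH = 14 - pH
pOH = 14 - 3.97
pOH = 10.03

10.03


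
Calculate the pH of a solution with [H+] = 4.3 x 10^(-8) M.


pH = -log10([H+])
pH = -log10(4.3 x 10^(-8))
pH = 7.3665

7.3665


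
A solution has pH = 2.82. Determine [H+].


[H+] = 10^(-pH)
[H+] = 10^(-2.82)
[H+] = 0.0015 M

0.0015 M


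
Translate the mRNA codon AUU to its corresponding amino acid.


Standard genetic code lookup.
Codon AUU -> Ile

Ile


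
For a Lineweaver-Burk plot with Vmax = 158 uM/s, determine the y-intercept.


y-intercept = 1/Vmax
= 1/158
= 0.0063 s/uM

0.0063 s/uM


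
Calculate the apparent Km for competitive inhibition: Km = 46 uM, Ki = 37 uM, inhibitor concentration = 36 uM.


Km_app = Km * (1 + [I]/Ki)
Km_app = 46 * (1 + 36/37)
Km_app = 90.7568 uM

90.7568 uM


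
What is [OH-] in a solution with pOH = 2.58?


[OH-] = 10^(-pOH)
[OH-] = 10^(-2.58)
[OH-] = 0.0026 M

0.0026 M


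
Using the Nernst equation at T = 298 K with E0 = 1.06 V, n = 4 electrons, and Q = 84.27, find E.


E = E0 - (RT/nF) * ln(Q)
E = 1.06 - (8.314 * 298 / (4 * 96485)) * ln(84.27)
E = 1.0315 V

1.0315 V


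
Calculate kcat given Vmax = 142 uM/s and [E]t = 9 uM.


kcat = Vmax / [E]t
kcat = 142 / 9
kcat = 15.7778 s^-1

15.7778 s^-1


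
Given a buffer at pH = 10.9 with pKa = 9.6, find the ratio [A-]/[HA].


[A-]/[HA] = 10^(pH - pKa)
= 10^(10.9 - 9.6)
= 19.9526

19.9526


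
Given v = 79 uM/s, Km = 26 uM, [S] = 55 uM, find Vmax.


Vmax = v * (Km + [S]) / [S]
Vmax = 79 * (26 + 55) / 55
Vmax = 116.3455 uM/s

116.3455 uM/s


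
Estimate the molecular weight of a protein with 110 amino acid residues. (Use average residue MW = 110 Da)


MW = n_residues * 110 Da
MW = 110 * 110
MW = 12100 Da

12100 Da


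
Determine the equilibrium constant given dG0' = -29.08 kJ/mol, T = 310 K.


Keq = exp(-dG0 * 1000 / (R * T))
Keq = exp(-(-29.08) * 1000 / (8.314 * 310))
Keq = 79455.3604

79455.3604


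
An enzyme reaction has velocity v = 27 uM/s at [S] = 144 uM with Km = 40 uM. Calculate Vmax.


Vmax = v * (Km + [S]) / [S]
Vmax = 27 * (40 + 144) / 144
Vmax = 34.5 uM/s

34.5 uM/s


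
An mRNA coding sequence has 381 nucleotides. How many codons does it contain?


codons = nucleotides / 3
codons = 381 / 3 = 127

127


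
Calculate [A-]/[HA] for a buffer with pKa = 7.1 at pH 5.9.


[A-]/[HA] = 10^(pH - pKa)
= 10^(5.9 - 7.1)
= 0.0631

0.0631


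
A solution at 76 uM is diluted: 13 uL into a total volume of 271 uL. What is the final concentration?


C2 = C1 * V1 / V2
C2 = 76 * 13 / 271
C2 = 3.6458 uM

3.6458 uM


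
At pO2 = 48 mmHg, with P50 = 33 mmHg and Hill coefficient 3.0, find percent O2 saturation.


Y = pO2^n / (P50^n + pO2^n)
Y = 48^3.0 / (33^3.0 + 48^3.0)
Y = 75.47%

75.47%


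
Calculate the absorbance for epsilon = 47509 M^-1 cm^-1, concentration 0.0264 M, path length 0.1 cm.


A = epsilon * c * l
A = 47509 * 0.0264 * 0.1
A = 125.4238

125.4238


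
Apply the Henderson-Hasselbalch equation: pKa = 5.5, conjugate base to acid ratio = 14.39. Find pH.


pH = pKa + log10([A-]/[HA])
pH = 5.5 + log10(14.39)
pH = 6.6581

6.6581


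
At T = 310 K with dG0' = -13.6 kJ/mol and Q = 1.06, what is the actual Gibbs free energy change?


dG = dG0' + RT * ln(Q) / 1000
dG = -13.6 + 8.314 * 310 * ln(1.06) / 1000
dG = -13.4498 kJ/mol

-13.4498 kJ/mol


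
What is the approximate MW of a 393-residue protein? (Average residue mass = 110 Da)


MW = n_residues * 110 Da
MW = 393 * 110
MW = 43230 Da

43230 Da


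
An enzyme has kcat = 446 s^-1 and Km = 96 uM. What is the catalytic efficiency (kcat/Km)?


Catalytic efficiency = kcat / Km
= 446 / 96
= 4.6458 uM^-1*s^-1

4.6458 uM^-1*s^-1


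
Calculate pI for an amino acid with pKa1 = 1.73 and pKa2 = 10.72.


pI = (pKa1 + pKa2) / 2
pI = (1.73 + 10.72) / 2
pI = 6.225

6.225


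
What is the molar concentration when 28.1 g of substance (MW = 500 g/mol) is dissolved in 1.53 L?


C = (mass / MW) / volume
C = (28.1 / 500) / 1.53
C = 0.0367 M

0.0367 M


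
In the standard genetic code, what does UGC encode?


Standard genetic code lookup.
Codon UGC -> Cys

Cys


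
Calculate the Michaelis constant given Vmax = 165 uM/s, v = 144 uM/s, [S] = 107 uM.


Km = [S] * (Vmax - v) / v
Km = 107 * (165 - 144) / 144
Km = 15.6042 uM

15.6042 uM


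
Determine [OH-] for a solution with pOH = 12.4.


[OH-] = 10^(-pOH)
[OH-] = 10^(-12.4)
[OH-] = 3.981e-13 M

3.981e-13 M


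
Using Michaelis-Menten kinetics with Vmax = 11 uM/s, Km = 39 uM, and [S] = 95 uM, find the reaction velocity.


v = Vmax * [S] / (Km + [S])
v = 11 * 95 / (39 + 95)
v = 7.7985 uM/s

7.7985 uM/s


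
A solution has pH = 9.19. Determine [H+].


[H+] = 10^(-pH)
[H+] = 10^(-9.19)
[H+] = 6.457e-10 M

6.457e-10 M


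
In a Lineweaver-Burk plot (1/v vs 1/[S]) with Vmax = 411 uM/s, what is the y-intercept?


y-intercept = 1/Vmax
= 1/411
= 0.0024 s/uM

0.0024 s/uM


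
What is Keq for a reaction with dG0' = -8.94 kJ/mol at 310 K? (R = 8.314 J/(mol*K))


Keq = exp(-dG0 * 1000 / (R * T))
Keq = exp(-(-8.94) * 1000 / (8.314 * 310))
Keq = 32.0948

32.0948


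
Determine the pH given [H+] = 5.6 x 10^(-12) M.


pH = -log10([H+])
pH = -log10(5.6 x 10^(-12))
pH = 11.2518

11.2518


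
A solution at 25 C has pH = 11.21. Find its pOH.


pOH = 14 - pH
pOH = 14 - 11.21
pOH = 2.79

2.79


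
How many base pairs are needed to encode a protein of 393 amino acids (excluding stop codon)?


Each amino acid = 1 codon = 3 bp
bp = 393 * 3 = 1179 bp

1179 bp


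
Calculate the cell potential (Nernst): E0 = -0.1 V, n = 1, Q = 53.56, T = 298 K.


E = E0 - (RT/nF) * ln(Q)
E = -0.1 - (8.314 * 298 / (1 * 96485)) * ln(53.56)
E = -0.2022 V

-0.2022 V


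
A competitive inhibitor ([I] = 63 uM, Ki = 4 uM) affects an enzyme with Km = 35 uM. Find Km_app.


Km_app = Km * (1 + [I]/Ki)
Km_app = 35 * (1 + 63/4)
Km_app = 586.25 uM

586.25 uM


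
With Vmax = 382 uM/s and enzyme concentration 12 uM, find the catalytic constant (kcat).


kcat = Vmax / [E]t
kcat = 382 / 12
kcat = 31.8333 s^-1

31.8333 s^-1


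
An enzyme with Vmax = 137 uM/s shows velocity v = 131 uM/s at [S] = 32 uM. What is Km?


Km = [S] * (Vmax - v) / v
Km = 32 * (137 - 131) / 131
Km = 1.4656 uM

1.4656 uM


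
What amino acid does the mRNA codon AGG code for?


Standard genetic code lookup.
Codon AGG -> Arg

Arg


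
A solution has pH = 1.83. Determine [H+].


[H+] = 10^(-pH)
[H+] = 10^(-1.83)
[H+] = 0.0148 M

0.0148 M


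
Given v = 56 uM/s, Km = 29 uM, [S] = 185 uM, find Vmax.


Vmax = v * (Km + [S]) / [S]
Vmax = 56 * (29 + 185) / 185
Vmax = 64.7784 uM/s

64.7784 uM/s


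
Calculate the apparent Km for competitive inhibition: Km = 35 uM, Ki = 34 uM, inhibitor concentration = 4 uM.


Km_app = Km * (1 + [I]/Ki)
Km_app = 35 * (1 + 4/34)
Km_app = 39.1176 uM

39.1176 uM


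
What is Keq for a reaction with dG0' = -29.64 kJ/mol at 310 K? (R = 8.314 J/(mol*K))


Keq = exp(-dG0 * 1000 / (R * T))
Keq = exp(-(-29.64) * 1000 / (8.314 * 310))
Keq = 98738.3714

98738.3714


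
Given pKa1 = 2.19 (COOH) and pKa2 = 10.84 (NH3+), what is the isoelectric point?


pI = (pKa1 + pKa2) / 2
pI = (2.19 + 10.84) / 2
pI = 6.515

6.515


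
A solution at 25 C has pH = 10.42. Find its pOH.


pOH = 14 - pH
pOH = 14 - 10.42
pOH = 3.58

3.58


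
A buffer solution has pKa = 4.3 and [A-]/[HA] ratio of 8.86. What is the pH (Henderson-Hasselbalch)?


pH = pKa + log10([A-]/[HA])
pH = 4.3 + log10(8.86)
pH = 5.2474

5.2474
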